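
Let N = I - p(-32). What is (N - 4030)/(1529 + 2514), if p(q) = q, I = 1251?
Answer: -2747/4043 ≈ -0.67945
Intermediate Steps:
N = 1283 (N = 1251 - 1*(-32) = 1251 + 32 = 1283)
(N - 4030)/(1529 + 2514) = (1283 - 4030)/(1529 + 2514) = -2747/4043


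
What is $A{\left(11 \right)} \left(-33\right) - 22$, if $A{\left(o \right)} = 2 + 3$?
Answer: $-187$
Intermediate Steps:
$A{\left(o \right)} = 5$
$A{\left(11 \right)} \left(-33\right) - 22 = 5 \left(-33\right) - 22 = -165 - 22 = -187$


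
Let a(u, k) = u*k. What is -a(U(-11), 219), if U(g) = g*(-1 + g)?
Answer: -28908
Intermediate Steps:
a(u, k) = k*u
-a(U(-11), 219) = -219*(-11*(-1 - 11)) = -219*(-11*(-12)) = -219*132 = -1*28908 = -28908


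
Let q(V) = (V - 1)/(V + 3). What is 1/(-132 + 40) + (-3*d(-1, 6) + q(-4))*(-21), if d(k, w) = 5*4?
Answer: 106259/92 ≈ 1155.0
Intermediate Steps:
d(k, w) = 20
q(V) = (-1 + V)/(3 + V)
1/(-132 + 40) + (-3*d(-1, 6) + q(-4))*(-21) = 1/(-132 + 40) + (-3*20 + (-1 - 4)/(3 - 4))*(-21) = 1/(-92) + (-60 - 5/(-1))*(-21) = -1/92 + (-60 - 1*(-5))*(-21) = -1/92 + (-60 + 5)*(-21) = -1/92 - 55*(-21) = -1/92 + 1155 = 106259/92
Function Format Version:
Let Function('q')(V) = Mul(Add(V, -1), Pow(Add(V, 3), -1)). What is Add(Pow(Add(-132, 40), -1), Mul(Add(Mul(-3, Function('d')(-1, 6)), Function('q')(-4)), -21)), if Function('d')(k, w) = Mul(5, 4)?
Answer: Rational(106259, 92) ≈ 1155.0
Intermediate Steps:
Function('d')(k, w) = 20
Function('q')(V) = Mul(Pow(Add(3, V), -1), Add(-1, V)) (Function('q')(V) = Mul(Add(-1, V), Pow(Add(3, V), -1)) = Mul(Pow(Add(3, V), -1), Add(-1, V)))
Add(Pow(Add(-132, 40), -1), Mul(Add(Mul(-3, Function('d')(-1, 6)), Function('q')(-4)), -21)) = Add(Pow(Add(-132, 40), -1), Mul(Add(Mul(-3, 20), Mul(Pow(Add(3, -4), -1), Add(-1, -4))), -21)) = Add(Pow(-92, -1), Mul(Add(-60, Mul(Pow(-1, -1), -5)), -21)) = Add(Rational(-1, 92), Mul(Add(-60, Mul(-1, -5)), -21)) = Add(Rational(-1, 92), Mul(Add(-60, 5), -21)) = Add(Rational(-1, 92), Mul(-55, -21)) = Add(Rational(-1, 92), 1155) = Rational(106259, 92)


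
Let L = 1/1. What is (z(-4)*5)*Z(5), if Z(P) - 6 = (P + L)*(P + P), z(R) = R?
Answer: -1320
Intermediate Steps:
L = 1
Z(P) = 6 + 2*P*(1 + P) (Z(P) = 6 + (P + 1)*(P + P) = 6 + (1 + P)*(2*P) = 6 + 2*P*(1 + P))
(z(-4)*5)*Z(5) = (-4*5)*(6 + 2*5 + 2*5²) = -20*(6 + 10 + 2*25) = -20*(6 + 10 + 50) = -20*66 = -1320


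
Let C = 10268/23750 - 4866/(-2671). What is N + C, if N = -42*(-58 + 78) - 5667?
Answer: -206318342711/31718125 ≈ -6504.7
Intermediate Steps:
C = 71496664/31718125 (C = 10268*(1/23750) - 4866*(-1/2671) = 5134/11875 + 4866/2671 = 71496664/31718125 ≈ 2.2541)
N = -6507 (N = -42*20 - 5667 = -840 - 5667 = -6507)
N + C = -6507 + 71496664/31718125 = -206318342711/31718125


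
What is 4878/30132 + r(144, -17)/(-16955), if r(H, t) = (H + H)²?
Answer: -134253451/28382670 ≈ -4.7301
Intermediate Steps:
r(H, t) = 4*H² (r(H, t) = (2*H)² = 4*H²)
4878/30132 + r(144, -17)/(-16955) = 4878/30132 + (4*144²)/(-16955) = 4878*(1/30132) + (4*20736)*(-1/16955) = 271/1674 + 82944*(-1/16955) = 271/1674 - 82944/16955 = -134253451/28382670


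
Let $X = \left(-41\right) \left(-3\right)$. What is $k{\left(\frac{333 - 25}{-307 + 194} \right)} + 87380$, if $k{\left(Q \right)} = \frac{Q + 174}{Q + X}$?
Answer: $\frac{1187600934}{13591} \approx 87381.0$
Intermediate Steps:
$X = 123$
$k{\left(Q \right)} = \frac{174 + Q}{123 + Q}$ ($k{\left(Q \right)} = \frac{Q + 174}{Q + 123} = \frac{174 + Q}{123 + Q}$)
$k{\left(\frac{333 - 25}{-307 + 194} \right)} + 87380 = \frac{174 + \frac{333 - 25}{-307 + 194}}{123 + \frac{333 - 25}{-307 + 194}} + 87380 = \frac{174 + \frac{308}{-113}}{123 + \frac{308}{-113}} + 87380 = \frac{174 + 308 \left(- \frac{1}{113}\right)}{123 + 308 \left(- \frac{1}{113}\right)} + 87380 = \frac{174 - \frac{308}{113}}{123 - \frac{308}{113}} + 87380 = \frac{1}{\frac{13591}{113}} \cdot \frac{19354}{113} + 87380 = \frac{113}{13591} \cdot \frac{19354}{113} + 87380 = \frac{19354}{13591} + 87380 = \frac{1187600934}{13591}$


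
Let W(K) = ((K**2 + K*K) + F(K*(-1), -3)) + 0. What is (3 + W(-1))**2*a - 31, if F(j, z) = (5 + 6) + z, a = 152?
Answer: 25657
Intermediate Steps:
F(j, z) = 11 + z
W(K) = 8 + 2*K**2 (W(K) = ((K**2 + K*K) + (11 - 3)) + 0 = ((K**2 + K**2) + 8) + 0 = (2*K**2 + 8) + 0 = (8 + 2*K**2) + 0 = 8 + 2*K**2)
(3 + W(-1))**2*a - 31 = (3 + (8 + 2*(-1)**2))**2*152 - 31 = (3 + (8 + 2*1))**2*152 - 31 = (3 + (8 + 2))**2*152 - 31 = (3 + 10)**2*152 - 31 = 13**2*152 - 31 = 169*152 - 31 = 25688 - 31 = 25657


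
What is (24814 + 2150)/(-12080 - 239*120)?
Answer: -6741/10190 ≈ -0.66153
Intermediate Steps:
(24814 + 2150)/(-12080 - 239*120) = 26964/(-12080 - 28680) = 26964/(-40760) = 26964*(-1/40760) = -6741/10190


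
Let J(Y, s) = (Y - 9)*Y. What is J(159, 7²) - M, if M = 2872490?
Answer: -2848640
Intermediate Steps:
J(Y, s) = Y*(-9 + Y) (J(Y, s) = (-9 + Y)*Y = Y*(-9 + Y))
J(159, 7²) - M = 159*(-9 + 159) - 1*2872490 = 159*150 - 2872490 = 23850 - 2872490 = -2848640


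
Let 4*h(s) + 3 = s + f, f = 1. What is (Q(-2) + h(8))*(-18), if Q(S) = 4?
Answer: -99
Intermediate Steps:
h(s) = -½ + s/4 (h(s) = -¾ + (s + 1)/4 = -¾ + (1 + s)/4 = -¾ + (¼ + s/4) = -½ + s/4)
(Q(-2) + h(8))*(-18) = (4 + (-½ + (¼)*8))*(-18) = (4 + (-½ + 2))*(-18) = (4 + 3/2)*(-18) = (11/2)*(-18) = -99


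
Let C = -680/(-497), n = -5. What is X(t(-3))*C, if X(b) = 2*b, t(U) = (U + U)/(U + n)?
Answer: 1020/497 ≈ 2.0523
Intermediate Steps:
t(U) = 2*U/(-5 + U) (t(U) = (U + U)/(U - 5) = (2*U)/(-5 + U) = 2*U/(-5 + U))
C = 680/497 (C = -680*(-1/497) = 680/497 ≈ 1.3682)
X(t(-3))*C = (2*(2*(-3)/(-5 - 3)))*(680/497) = (2*(2*(-3)/(-8)))*(680/497) = (2*(2*(-3)*(-⅛)))*(680/497) = (2*(¾))*(680/497) = (3/2)*(680/497) = 1020/497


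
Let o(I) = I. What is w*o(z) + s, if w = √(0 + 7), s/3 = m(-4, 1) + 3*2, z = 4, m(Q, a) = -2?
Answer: 12 + 4*√7 ≈ 22.583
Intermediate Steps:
s = 12 (s = 3*(-2 + 3*2) = 3*(-2 + 6) = 3*4 = 12)
w = √7 ≈ 2.6458
w*o(z) + s = √7*4 + 12 = 4*√7 + 12 = 12 + 4*√7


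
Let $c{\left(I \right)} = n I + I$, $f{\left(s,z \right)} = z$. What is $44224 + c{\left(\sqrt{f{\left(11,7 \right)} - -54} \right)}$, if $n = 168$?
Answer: $44224 + 169 \sqrt{61} \approx 45544.0$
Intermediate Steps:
$c{\left(I \right)} = 169 I$ ($c{\left(I \right)} = 168 I + I = 169 I$)
$44224 + c{\left(\sqrt{f{\left(11,7 \right)} - -54} \right)} = 44224 + 169 \sqrt{7 - -54} = 44224 + 169 \sqrt{7 + 54} = 44224 + 169 \sqrt{61}$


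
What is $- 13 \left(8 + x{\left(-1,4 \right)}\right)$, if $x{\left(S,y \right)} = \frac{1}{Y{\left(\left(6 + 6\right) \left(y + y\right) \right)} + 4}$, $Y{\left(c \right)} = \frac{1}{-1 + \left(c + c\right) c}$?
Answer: $- \frac{7907003}{73725} \approx -107.25$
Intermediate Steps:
$Y{\left(c \right)} = \frac{1}{-1 + 2 c^{2}}$ ($Y{\left(c \right)} = \frac{1}{-1 + 2 c c} = \frac{1}{-1 + 2 c^{2}}$)
$x{\left(S,y \right)} = \frac{1}{4 + \frac{1}{-1 + 1152 y^{2}}}$ ($x{\left(S,y \right)} = \frac{1}{\frac{1}{-1 + 2 \left(\left(6 + 6\right) \left(y + y\right)\right)^{2}} + 4} = \frac{1}{\frac{1}{-1 + 2 \left(12 \cdot 2 y\right)^{2}} + 4} = \frac{1}{\frac{1}{-1 + 2 \left(24 y\right)^{2}} + 4} = \frac{1}{\frac{1}{-1 + 2 \cdot 576 y^{2}} + 4} = \frac{1}{\frac{1}{-1 + 1152 y^{2}} + 4} = \frac{1}{4 + \frac{1}{-1 + 1152 y^{2}}}$)
$- 13 \left(8 + x{\left(-1,4 \right)}\right) = - 13 \left(8 + \frac{-1 + 1152 \cdot 4^{2}}{3 \left(-1 + 1536 \cdot 4^{2}\right)}\right) = - 13 \left(8 + \frac{-1 + 1152 \cdot 16}{3 \left(-1 + 1536 \cdot 16\right)}\right) = - 13 \left(8 + \frac{-1 + 18432}{3 \left(-1 + 24576\right)}\right) = - 13 \left(8 + \frac{1}{3} \cdot \frac{1}{24575} \cdot 18431\right) = - 13 \left(8 + \frac{18431}{73725}\right) = \left(-13\right) \frac{608231}{73725} = - \frac{7907003}{73725}$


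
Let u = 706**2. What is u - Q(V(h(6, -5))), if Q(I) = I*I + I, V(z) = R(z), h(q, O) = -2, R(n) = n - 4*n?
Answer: 498394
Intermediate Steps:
R(n) = -3*n
V(z) = -3*z
Q(I) = I + I**2 (Q(I) = I**2 + I = I + I**2)
u = 498436
u - Q(V(h(6, -5))) = 498436 - (-3*(-2))*(1 - 3*(-2)) = 498436 - 6*(1 + 6) = 498436 - 6*7 = 498436 - 1*42 = 498436 - 42 = 498394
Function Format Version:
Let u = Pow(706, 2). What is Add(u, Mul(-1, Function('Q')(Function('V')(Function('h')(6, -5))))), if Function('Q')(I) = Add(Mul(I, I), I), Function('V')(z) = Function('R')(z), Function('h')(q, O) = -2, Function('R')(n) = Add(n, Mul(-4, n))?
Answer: 498394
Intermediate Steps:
Function('R')(n) = Mul(-3, n)
Function('V')(z) = Mul(-3, z)
Function('Q')(I) = Add(I, Pow(I, 2)) (Function('Q')(I) = Add(Pow(I, 2), I) = Add(I, Pow(I, 2)))
u = 498436
Add(u, Mul(-1, Function('Q')(Function('V')(Function('h')(6, -5))))) = Add(498436, Mul(-1, Mul(Mul(-3, -2), Add(1, Mul(-3, -2))))) = Add(498436, Mul(-1, Mul(6, Add(1, 6)))) = Add(498436, Mul(-1, Mul(6, 7))) = Add(498436, Mul(-1, 42)) = Add(498436, -42) = 498394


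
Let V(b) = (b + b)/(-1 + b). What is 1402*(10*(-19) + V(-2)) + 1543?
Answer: -788903/3 ≈ -2.6297e+5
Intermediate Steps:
V(b) = 2*b/(-1 + b) (V(b) = (2*b)/(-1 + b) = 2*b/(-1 + b))
1402*(10*(-19) + V(-2)) + 1543 = 1402*(10*(-19) + 2*(-2)/(-1 - 2)) + 1543 = 1402*(-190 + 2*(-2)/(-3)) + 1543 = 1402*(-190 + 2*(-2)*(-1/3)) + 1543 = 1402*(-190 + 4/3) + 1543 = 1402*(-566/3) + 1543 = -793532/3 + 1543 = -788903/3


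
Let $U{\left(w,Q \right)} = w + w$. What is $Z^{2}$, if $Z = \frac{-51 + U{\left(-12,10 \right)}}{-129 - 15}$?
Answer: $\frac{625}{2304} \approx 0.27127$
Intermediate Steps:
$U{\left(w,Q \right)} = 2 w$
$Z = \frac{25}{48}$ ($Z = \frac{-51 + 2 \left(-12\right)}{-129 - 15} = \frac{-51 - 24}{-144} = \left(-75\right) \left(- \frac{1}{144}\right) = \frac{25}{48} \approx 0.52083$)
$Z^{2} = \left(\frac{25}{48}\right)^{2} = \frac{625}{2304}$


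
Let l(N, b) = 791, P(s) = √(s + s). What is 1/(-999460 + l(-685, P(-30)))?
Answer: -1/998669 ≈ -1.0013e-6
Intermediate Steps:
P(s) = √2*√s (P(s) = √(2*s) = √2*√s)
1/(-999460 + l(-685, P(-30))) = 1/(-999460 + 791) = 1/(-998669) = -1/998669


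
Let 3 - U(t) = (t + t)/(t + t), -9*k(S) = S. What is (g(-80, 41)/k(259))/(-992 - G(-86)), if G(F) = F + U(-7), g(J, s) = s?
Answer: 369/235172 ≈ 0.0015691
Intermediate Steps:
k(S) = -S/9
U(t) = 2 (U(t) = 3 - (t + t)/(t + t) = 3 - 2*t/(2*t) = 3 - 2*t*1/(2*t) = 3 - 1*1 = 3 - 1 = 2)
G(F) = 2 + F (G(F) = F + 2 = 2 + F)
(g(-80, 41)/k(259))/(-992 - G(-86)) = (41/((-⅑*259)))/(-992 - (2 - 86)) = (41/(-259/9))/(-992 - 1*(-84)) = (41*(-9/259))/(-992 + 84) = -369/259/(-908) = -369/259*(-1/908) = 369/235172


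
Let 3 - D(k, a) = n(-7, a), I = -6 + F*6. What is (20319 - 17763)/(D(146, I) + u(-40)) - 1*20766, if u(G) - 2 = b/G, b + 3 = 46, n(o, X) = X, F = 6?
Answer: -21761178/1043 ≈ -20864.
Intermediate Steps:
b = 43 (b = -3 + 46 = 43)
I = 30 (I = -6 + 6*6 = -6 + 36 = 30)
u(G) = 2 + 43/G
D(k, a) = 3 - a
(20319 - 17763)/(D(146, I) + u(-40)) - 1*20766 = (20319 - 17763)/((3 - 1*30) + (2 + 43/(-40))) - 1*20766 = 2556/((3 - 30) + (2 + 43*(-1/40))) - 20766 = 2556/(-27 + (2 - 43/40)) - 20766 = 2556/(-27 + 37/40) - 20766 = 2556/(-1043/40) - 20766 = 2556*(-40/1043) - 20766 = -102240/1043 - 20766 = -21761178/1043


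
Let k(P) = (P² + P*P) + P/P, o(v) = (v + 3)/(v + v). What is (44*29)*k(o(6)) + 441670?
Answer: 888763/2 ≈ 4.4438e+5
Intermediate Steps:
o(v) = (3 + v)/(2*v) (o(v) = (3 + v)/((2*v)) = (3 + v)*(1/(2*v)) = (3 + v)/(2*v))
k(P) = 1 + 2*P² (k(P) = (P² + P²) + 1 = 2*P² + 1 = 1 + 2*P²)
(44*29)*k(o(6)) + 441670 = (44*29)*(1 + 2*((½)*(3 + 6)/6)²) + 441670 = 1276*(1 + 2*((½)*(⅙)*9)²) + 441670 = 1276*(1 + 2*(¾)²) + 441670 = 1276*(1 + 2*(9/16)) + 441670 = 1276*(1 + 9/8) + 441670 = 1276*(17/8) + 441670 = 5423/2 + 441670 = 888763/2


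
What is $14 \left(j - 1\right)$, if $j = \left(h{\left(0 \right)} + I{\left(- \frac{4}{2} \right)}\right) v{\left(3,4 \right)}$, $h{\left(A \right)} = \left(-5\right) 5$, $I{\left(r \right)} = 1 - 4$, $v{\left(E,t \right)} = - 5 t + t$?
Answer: $6258$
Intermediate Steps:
$v{\left(E,t \right)} = - 4 t$
$I{\left(r \right)} = -3$
$h{\left(A \right)} = -25$
$j = 448$ ($j = \left(-25 - 3\right) \left(\left(-4\right) 4\right) = \left(-28\right) \left(-16\right) = 448$)
$14 \left(j - 1\right) = 14 \left(448 - 1\right) = 14 \cdot 447 = 6258$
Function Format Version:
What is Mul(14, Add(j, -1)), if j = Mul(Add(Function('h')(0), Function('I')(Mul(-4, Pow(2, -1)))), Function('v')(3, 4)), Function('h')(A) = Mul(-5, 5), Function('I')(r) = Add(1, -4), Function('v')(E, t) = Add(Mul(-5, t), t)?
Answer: 6258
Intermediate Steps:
Function('v')(E, t) = Mul(-4, t)
Function('I')(r) = -3
Function('h')(A) = -25
j = 448 (j = Mul(Add(-25, -3), Mul(-4, 4)) = Mul(-28, -16) = 448)
Mul(14, Add(j, -1)) = Mul(14, Add(448, -1)) = Mul(14, 447) = 6258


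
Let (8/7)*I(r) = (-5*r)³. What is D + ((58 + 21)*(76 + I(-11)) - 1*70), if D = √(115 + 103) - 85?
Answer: 92052167/8 + √218 ≈ 1.1507e+7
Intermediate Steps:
I(r) = -875*r³/8 (I(r) = 7*(-5*r)³/8 = 7*(-125*r³)/8 = -875*r³/8)
D = -85 + √218 (D = √218 - 85 = -85 + √218 ≈ -70.235)
D + ((58 + 21)*(76 + I(-11)) - 1*70) = (-85 + √218) + ((58 + 21)*(76 - 875/8*(-11)³) - 1*70) = (-85 + √218) + (79*(76 - 875/8*(-1331)) - 70) = (-85 + √218) + (79*(76 + 1164625/8) - 70) = (-85 + √218) + (79*(1165233/8) - 70) = (-85 + √218) + (92053407/8 - 70) = (-85 + √218) + 92052847/8 = 92052167/8 + √218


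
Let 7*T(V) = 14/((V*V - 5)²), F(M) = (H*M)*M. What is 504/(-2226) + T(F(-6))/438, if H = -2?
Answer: -70488323695/311323429887 ≈ -0.22642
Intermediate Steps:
F(M) = -2*M² (F(M) = (-2*M)*M = -2*M²)
T(V) = 2/(-5 + V²)² (T(V) = (14/((V*V - 5)²))/7 = (14/((V² - 5)²))/7 = (14/((-5 + V²)²))/7 = (14/(-5 + V²)²)/7 = 2/(-5 + V²)²)
504/(-2226) + T(F(-6))/438 = 504/(-2226) + (2/(-5 + (-2*(-6)²)²)²)/438 = 504*(-1/2226) + (2/(-5 + (-2*36)²)²)*(1/438) = -12/53 + (2/(-5 + (-72)²)²)*(1/438) = -12/53 + (2/(-5 + 5184)²)*(1/438) = -12/53 + (2/5179²)*(1/438) = -12/53 + (2*(1/26822041))*(1/438) = -12/53 + (2/26822041)*(1/438) = -12/53 + 1/5874026979 = -70488323695/311323429887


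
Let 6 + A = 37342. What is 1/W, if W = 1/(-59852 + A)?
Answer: -22516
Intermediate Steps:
A = 37336 (A = -6 + 37342 = 37336)
W = -1/22516 (W = 1/(-59852 + 37336) = 1/(-22516) = -1/22516 ≈ -4.4413e-5)
1/W = 1/(-1/22516) = -22516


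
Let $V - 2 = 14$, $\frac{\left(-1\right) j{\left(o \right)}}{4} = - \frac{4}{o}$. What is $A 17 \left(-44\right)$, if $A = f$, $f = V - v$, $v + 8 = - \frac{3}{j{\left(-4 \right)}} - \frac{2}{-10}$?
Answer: $- \frac{86207}{5} \approx -17241.0$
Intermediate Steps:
$j{\left(o \right)} = \frac{16}{o}$ ($j{\left(o \right)} = - 4 \left(- \frac{4}{o}\right) = \frac{16}{o}$)
$v = - \frac{141}{20}$ ($v = -8 - \left(- \frac{3}{4} - \frac{1}{5}\right) = -8 - \left(- \frac{1}{5} + \frac{3}{16 \left(- \frac{1}{4}\right)}\right) = -8 - \left(- \frac{1}{5} + \frac{3}{-4}\right) = -8 + \left(\left(-3\right) \left(- \frac{1}{4}\right) + \frac{1}{5}\right) = -8 + \left(\frac{3}{4} + \frac{1}{5}\right) = -8 + \frac{19}{20} = - \frac{141}{20} \approx -7.05$)
$V = 16$ ($V = 2 + 14 = 16$)
$f = \frac{461}{20}$ ($f = 16 - - \frac{141}{20} = 16 + \frac{141}{20} = \frac{461}{20} \approx 23.05$)
$A = \frac{461}{20} \approx 23.05$
$A 17 \left(-44\right) = \frac{461}{20} \cdot 17 \left(-44\right) = \frac{7837}{20} \left(-44\right) = - \frac{86207}{5}$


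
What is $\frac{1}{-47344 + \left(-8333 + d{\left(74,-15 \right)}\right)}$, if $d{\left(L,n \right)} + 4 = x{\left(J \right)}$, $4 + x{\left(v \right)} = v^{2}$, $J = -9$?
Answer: $- \frac{1}{55604} \approx -1.7984 \cdot 10^{-5}$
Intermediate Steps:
$x{\left(v \right)} = -4 + v^{2}$
$d{\left(L,n \right)} = 73$ ($d{\left(L,n \right)} = -4 - \left(4 - \left(-9\right)^{2}\right) = -4 + \left(-4 + 81\right) = -4 + 77 = 73$)
$\frac{1}{-47344 + \left(-8333 + d{\left(74,-15 \right)}\right)} = \frac{1}{-47344 + \left(-8333 + 73\right)} = \frac{1}{-47344 - 8260} = \frac{1}{-55604} = - \frac{1}{55604}$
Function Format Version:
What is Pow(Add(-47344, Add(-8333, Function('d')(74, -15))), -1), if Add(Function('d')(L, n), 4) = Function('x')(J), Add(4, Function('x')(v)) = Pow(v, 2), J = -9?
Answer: Rational(-1, 55604) ≈ -1.7984e-5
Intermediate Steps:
Function('x')(v) = Add(-4, Pow(v, 2))
Function('d')(L, n) = 73 (Function('d')(L, n) = Add(-4, Add(-4, Pow(-9, 2))) = Add(-4, Add(-4, 81)) = Add(-4, 77) = 73)
Pow(Add(-47344, Add(-8333, Function('d')(74, -15))), -1) = Pow(Add(-47344, Add(-8333, 73)), -1) = Pow(Add(-47344, -8260), -1) = Pow(-55604, -1) = Rational(-1, 55604)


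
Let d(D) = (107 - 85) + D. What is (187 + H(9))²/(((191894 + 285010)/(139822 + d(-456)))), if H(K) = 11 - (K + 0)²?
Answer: 159006861/39742 ≈ 4001.0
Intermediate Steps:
H(K) = 11 - K²
d(D) = 22 + D
(187 + H(9))²/(((191894 + 285010)/(139822 + d(-456)))) = (187 + (11 - 1*9²))²/(((191894 + 285010)/(139822 + (22 - 456)))) = (187 + (11 - 1*81))²/((476904/(139822 - 434))) = (187 + (11 - 81))²/((476904/139388)) = (187 - 70)²/((476904*(1/139388))) = 117²/(119226/34847) = 13689*(34847/119226) = 159006861/39742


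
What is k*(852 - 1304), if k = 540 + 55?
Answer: -268940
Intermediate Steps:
k = 595
k*(852 - 1304) = 595*(852 - 1304) = 595*(-452) = -268940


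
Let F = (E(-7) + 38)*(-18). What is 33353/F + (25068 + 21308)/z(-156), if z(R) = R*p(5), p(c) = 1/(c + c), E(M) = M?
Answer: -21998429/7254 ≈ -3032.6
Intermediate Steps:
p(c) = 1/(2*c)
F = -558 (F = (-7 + 38)*(-18) = 31*(-18) = -558)
z(R) = R/10 (z(R) = R*((1/2)/5) = R*((1/2)*(1/5)) = R*(1/10) = R/10)
33353/F + (25068 + 21308)/z(-156) = 33353/(-558) + (25068 + 21308)/(((1/10)*(-156))) = 33353*(-1/558) + 46376/(-78/5) = -33353/558 + 46376*(-5/78) = -33353/558 - 115940/39 = -21998429/7254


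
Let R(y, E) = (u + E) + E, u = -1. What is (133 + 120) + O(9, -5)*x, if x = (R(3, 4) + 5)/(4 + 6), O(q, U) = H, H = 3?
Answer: 1283/5 ≈ 256.60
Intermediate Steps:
R(y, E) = -1 + 2*E (R(y, E) = (-1 + E) + E = -1 + 2*E)
O(q, U) = 3
x = 6/5 (x = ((-1 + 2*4) + 5)/(4 + 6) = ((-1 + 8) + 5)/10 = (7 + 5)*(⅒) = 12*(⅒) = 6/5 ≈ 1.2000)
(133 + 120) + O(9, -5)*x = (133 + 120) + 3*(6/5) = 253 + 18/5 = 1283/5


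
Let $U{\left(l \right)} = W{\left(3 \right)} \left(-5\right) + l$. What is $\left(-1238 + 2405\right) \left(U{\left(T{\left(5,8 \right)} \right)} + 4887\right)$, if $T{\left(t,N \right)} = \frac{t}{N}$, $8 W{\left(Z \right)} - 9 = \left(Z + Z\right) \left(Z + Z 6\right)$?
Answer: $\frac{22421571}{4} \approx 5.6054 \cdot 10^{6}$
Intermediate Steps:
$W{\left(Z \right)} = \frac{9}{8} + \frac{7 Z^{2}}{4}$ ($W{\left(Z \right)} = \frac{9}{8} + \frac{\left(Z + Z\right) \left(Z + Z 6\right)}{8} = \frac{9}{8} + \frac{2 Z \left(Z + 6 Z\right)}{8} = \frac{9}{8} + \frac{2 Z 7 Z}{8} = \frac{9}{8} + \frac{14 Z^{2}}{8} = \frac{9}{8} + \frac{7 Z^{2}}{4}$)
$U{\left(l \right)} = - \frac{675}{8} + l$ ($U{\left(l \right)} = \left(\frac{9}{8} + \frac{7 \cdot 3^{2}}{4}\right) \left(-5\right) + l = \left(\frac{9}{8} + \frac{7}{4} \cdot 9\right) \left(-5\right) + l = \left(\frac{9}{8} + \frac{63}{4}\right) \left(-5\right) + l = \frac{135}{8} \left(-5\right) + l = - \frac{675}{8} + l$)
$\left(-1238 + 2405\right) \left(U{\left(T{\left(5,8 \right)} \right)} + 4887\right) = \left(-1238 + 2405\right) \left(\left(- \frac{675}{8} + \frac{5}{8}\right) + 4887\right) = 1167 \left(\left(- \frac{675}{8} + 5 \cdot \frac{1}{8}\right) + 4887\right) = 1167 \left(\left(- \frac{675}{8} + \frac{5}{8}\right) + 4887\right) = 1167 \left(- \frac{335}{4} + 4887\right) = 1167 \cdot \frac{19213}{4} = \frac{22421571}{4}$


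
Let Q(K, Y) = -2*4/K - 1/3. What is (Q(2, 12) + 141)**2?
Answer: 168100/9 ≈ 18678.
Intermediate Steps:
Q(K, Y) = -1/3 - 8/K (Q(K, Y) = -2*4/K - 1*1/3 = -2*4/K - 1/3 = -8/K - 1/3 = -1/3 - 8/K)
(Q(2, 12) + 141)**2 = ((1/3)*(-24 - 1*2)/2 + 141)**2 = ((1/3)*(1/2)*(-24 - 2) + 141)**2 = ((1/3)*(1/2)*(-26) + 141)**2 = (-13/3 + 141)**2 = (410/3)**2 = 168100/9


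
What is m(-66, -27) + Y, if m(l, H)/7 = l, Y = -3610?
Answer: -4072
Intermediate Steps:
m(l, H) = 7*l
m(-66, -27) + Y = 7*(-66) - 3610 = -462 - 3610 = -4072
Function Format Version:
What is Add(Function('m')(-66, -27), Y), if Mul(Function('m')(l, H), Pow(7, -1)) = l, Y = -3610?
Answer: -4072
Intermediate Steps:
Function('m')(l, H) = Mul(7, l)
Add(Function('m')(-66, -27), Y) = Add(Mul(7, -66), -3610) = Add(-462, -3610) = -4072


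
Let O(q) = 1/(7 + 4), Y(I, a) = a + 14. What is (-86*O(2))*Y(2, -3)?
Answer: -86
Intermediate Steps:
Y(I, a) = 14 + a
O(q) = 1/11
(-86*O(2))*Y(2, -3) = (-86*1/11)*(14 - 3) = -86/11*11 = -86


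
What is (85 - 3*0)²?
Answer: 7225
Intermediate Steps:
(85 - 3*0)² = (85 + 0)² = 85² = 7225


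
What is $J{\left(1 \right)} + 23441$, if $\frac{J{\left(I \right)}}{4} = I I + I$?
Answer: $23449$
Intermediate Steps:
$J{\left(I \right)} = 4 I + 4 I^{2}$ ($J{\left(I \right)} = 4 \left(I I + I\right) = 4 \left(I^{2} + I\right) = 4 \left(I + I^{2}\right) = 4 I + 4 I^{2}$)
$J{\left(1 \right)} + 23441 = 4 \cdot 1 \left(1 + 1\right) + 23441 = 4 \cdot 1 \cdot 2 + 23441 = 8 + 23441 = 23449$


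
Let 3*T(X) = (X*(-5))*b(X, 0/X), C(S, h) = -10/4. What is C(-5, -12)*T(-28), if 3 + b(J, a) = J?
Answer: 10850/3 ≈ 3616.7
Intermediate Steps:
C(S, h) = -5/2 (C(S, h) = -10*1/4 = -5/2)
b(J, a) = -3 + J
T(X) = -5*X*(-3 + X)/3 (T(X) = ((X*(-5))*(-3 + X))/3 = ((-5*X)*(-3 + X))/3 = (-5*X*(-3 + X))/3 = -5*X*(-3 + X)/3)
C(-5, -12)*T(-28) = -25*(-28)*(3 - 1*(-28))/6 = -25*(-28)*(3 + 28)/6 = -25*(-28)*31/6 = -5/2*(-4340/3) = 10850/3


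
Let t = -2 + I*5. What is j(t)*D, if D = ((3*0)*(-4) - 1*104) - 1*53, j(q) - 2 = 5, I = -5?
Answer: -1099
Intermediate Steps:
t = -27 (t = -2 - 5*5 = -2 - 25 = -27)
j(q) = 7 (j(q) = 2 + 5 = 7)
D = -157 (D = (0*(-4) - 104) - 53 = (0 - 104) - 53 = -104 - 53 = -157)
j(t)*D = 7*(-157) = -1099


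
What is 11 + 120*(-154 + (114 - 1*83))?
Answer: -14749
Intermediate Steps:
11 + 120*(-154 + (114 - 1*83)) = 11 + 120*(-154 + (114 - 83)) = 11 + 120*(-154 + 31) = 11 + 120*(-123) = 11 - 14760 = -14749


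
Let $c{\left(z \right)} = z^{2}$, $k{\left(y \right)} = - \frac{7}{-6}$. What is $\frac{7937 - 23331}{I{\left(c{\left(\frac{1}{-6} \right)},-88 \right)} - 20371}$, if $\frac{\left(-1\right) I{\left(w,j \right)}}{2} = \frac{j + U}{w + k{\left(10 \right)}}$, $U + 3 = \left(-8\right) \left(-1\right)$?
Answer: $\frac{661942}{869977} \approx 0.76087$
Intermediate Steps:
$U = 5$ ($U = -3 - -8 = -3 + 8 = 5$)
$k{\left(y \right)} = \frac{7}{6}$ ($k{\left(y \right)} = \left(-7\right) \left(- \frac{1}{6}\right) = \frac{7}{6}$)
$I{\left(w,j \right)} = - \frac{2 \left(5 + j\right)}{\frac{7}{6} + w}$ ($I{\left(w,j \right)} = - 2 \frac{j + 5}{w + \frac{7}{6}} = - 2 \frac{5 + j}{\frac{7}{6} + w} = - \frac{2 \left(5 + j\right)}{\frac{7}{6} + w}$)
$\frac{7937 - 23331}{I{\left(c{\left(\frac{1}{-6} \right)},-88 \right)} - 20371} = \frac{7937 - 23331}{\frac{12 \left(-5 - -88\right)}{7 + 6 \left(\frac{1}{-6}\right)^{2}} - 20371} = - \frac{15394}{\frac{12 \left(-5 + 88\right)}{7 + 6 \left(- \frac{1}{6}\right)^{2}} - 20371} = - \frac{15394}{12 \frac{1}{7 + 6 \cdot \frac{1}{36}} \cdot 83 - 20371} = - \frac{15394}{12 \frac{1}{7 + \frac{1}{6}} \cdot 83 - 20371} = - \frac{15394}{12 \frac{1}{\frac{43}{6}} \cdot 83 - 20371} = - \frac{15394}{12 \cdot \frac{6}{43} \cdot 83 - 20371} = - \frac{15394}{\frac{5976}{43} - 20371} = - \frac{15394}{- \frac{869977}{43}} = \left(-15394\right) \left(- \frac{43}{869977}\right) = \frac{661942}{869977}$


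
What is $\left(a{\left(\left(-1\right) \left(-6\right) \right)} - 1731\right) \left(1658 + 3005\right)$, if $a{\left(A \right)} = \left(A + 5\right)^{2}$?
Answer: $-7507430$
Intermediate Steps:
$a{\left(A \right)} = \left(5 + A\right)^{2}$
$\left(a{\left(\left(-1\right) \left(-6\right) \right)} - 1731\right) \left(1658 + 3005\right) = \left(\left(5 - -6\right)^{2} - 1731\right) \left(1658 + 3005\right) = \left(\left(5 + 6\right)^{2} - 1731\right) 4663 = \left(11^{2} - 1731\right) 4663 = \left(121 - 1731\right) 4663 = \left(-1610\right) 4663 = -7507430$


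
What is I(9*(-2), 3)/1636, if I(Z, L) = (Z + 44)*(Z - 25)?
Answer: -559/818 ≈ -0.68337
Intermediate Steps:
I(Z, L) = (-25 + Z)*(44 + Z) (I(Z, L) = (44 + Z)*(-25 + Z) = (-25 + Z)*(44 + Z))
I(9*(-2), 3)/1636 = (-1100 + (9*(-2))² + 19*(9*(-2)))/1636 = (-1100 + (-18)² + 19*(-18))*(1/1636) = (-1100 + 324 - 342)*(1/1636) = -1118*1/1636 = -559/818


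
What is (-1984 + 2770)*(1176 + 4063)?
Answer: 4117854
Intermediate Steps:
(-1984 + 2770)*(1176 + 4063) = 786*5239 = 4117854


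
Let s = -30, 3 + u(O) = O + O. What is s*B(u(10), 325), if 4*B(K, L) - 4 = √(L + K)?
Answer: -30 - 45*√38/2 ≈ -168.70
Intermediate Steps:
u(O) = -3 + 2*O (u(O) = -3 + (O + O) = -3 + 2*O)
B(K, L) = 1 + √(K + L)/4 (B(K, L) = 1 + √(L + K)/4 = 1 + √(K + L)/4)
s*B(u(10), 325) = -30*(1 + √((-3 + 2*10) + 325)/4) = -30*(1 + √((-3 + 20) + 325)/4) = -30*(1 + √(17 + 325)/4) = -30*(1 + √342/4) = -30*(1 + (3*√38)/4) = -30*(1 + 3*√38/4) = -30 - 45*√38/2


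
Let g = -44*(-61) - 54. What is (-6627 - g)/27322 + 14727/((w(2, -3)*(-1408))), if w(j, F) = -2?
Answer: 188151691/38469376 ≈ 4.8909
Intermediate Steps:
g = 2630 (g = 2684 - 54 = 2630)
(-6627 - g)/27322 + 14727/((w(2, -3)*(-1408))) = (-6627 - 1*2630)/27322 + 14727/((-2*(-1408))) = (-6627 - 2630)*(1/27322) + 14727/2816 = -9257*1/27322 + 14727*(1/2816) = -9257/27322 + 14727/2816 = 188151691/38469376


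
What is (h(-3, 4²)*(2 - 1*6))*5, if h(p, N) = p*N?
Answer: 960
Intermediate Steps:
h(p, N) = N*p
(h(-3, 4²)*(2 - 1*6))*5 = ((4²*(-3))*(2 - 1*6))*5 = ((16*(-3))*(2 - 6))*5 = -48*(-4)*5 = 192*5 = 960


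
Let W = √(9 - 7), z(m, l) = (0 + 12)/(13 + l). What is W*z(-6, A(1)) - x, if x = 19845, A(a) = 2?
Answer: -19845 + 4*√2/5 ≈ -19844.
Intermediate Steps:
z(m, l) = 12/(13 + l)
W = √2 ≈ 1.4142
W*z(-6, A(1)) - x = √2*(12/(13 + 2)) - 1*19845 = √2*(12/15) - 19845 = √2*(12*(1/15)) - 19845 = √2*(⅘) - 19845 = 4*√2/5 - 19845 = -19845 + 4*√2/5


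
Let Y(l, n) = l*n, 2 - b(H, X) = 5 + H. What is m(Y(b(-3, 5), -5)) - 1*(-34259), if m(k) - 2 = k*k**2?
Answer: 34261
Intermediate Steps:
b(H, X) = -3 - H (b(H, X) = 2 - (5 + H) = 2 + (-5 - H) = -3 - H)
m(k) = 2 + k**3 (m(k) = 2 + k*k**2 = 2 + k**3)
m(Y(b(-3, 5), -5)) - 1*(-34259) = (2 + ((-3 - 1*(-3))*(-5))**3) - 1*(-34259) = (2 + ((-3 + 3)*(-5))**3) + 34259 = (2 + (0*(-5))**3) + 34259 = (2 + 0**3) + 34259 = (2 + 0) + 34259 = 2 + 34259 = 34261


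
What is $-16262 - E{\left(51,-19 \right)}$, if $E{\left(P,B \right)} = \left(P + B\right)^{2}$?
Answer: $-17286$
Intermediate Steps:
$E{\left(P,B \right)} = \left(B + P\right)^{2}$
$-16262 - E{\left(51,-19 \right)} = -16262 - \left(-19 + 51\right)^{2} = -16262 - 32^{2} = -16262 - 1024 = -17286$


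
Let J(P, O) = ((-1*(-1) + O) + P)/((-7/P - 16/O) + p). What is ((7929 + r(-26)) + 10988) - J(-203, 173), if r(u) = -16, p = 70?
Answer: 6632487492/350899 ≈ 18901.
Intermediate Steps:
J(P, O) = (1 + O + P)/(70 - 16/O - 7/P) (J(P, O) = ((-1*(-1) + O) + P)/((-7/P - 16/O) + 70) = ((1 + O) + P)/((-16/O - 7/P) + 70) = (1 + O + P)/(70 - 16/O - 7/P))
((7929 + r(-26)) + 10988) - J(-203, 173) = ((7929 - 16) + 10988) - 173*(-203)*(1 + 173 - 203)/(-16*(-203) - 7*173 + 70*173*(-203)) = (7913 + 10988) - 173*(-203)*(-29)/(3248 - 1211 - 2458330) = 18901 - 173*(-203)*(-29)/(-2456293) = 18901 - 173*(-203)*(-1)*(-29)/2456293 = 18901 - 1*(-145493/350899) = 18901 + 145493/350899 = 6632487492/350899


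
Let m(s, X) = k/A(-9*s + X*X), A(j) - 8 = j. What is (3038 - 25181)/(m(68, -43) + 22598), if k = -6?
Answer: -3063115/3126056 ≈ -0.97987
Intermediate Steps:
A(j) = 8 + j
m(s, X) = -6/(8 + X² - 9*s) (m(s, X) = -6/(8 + (-9*s + X*X)) = -6/(8 + (-9*s + X²)) = -6/(8 + (X² - 9*s)) = -6/(8 + X² - 9*s))
(3038 - 25181)/(m(68, -43) + 22598) = (3038 - 25181)/(6/(-8 - 1*(-43)² + 9*68) + 22598) = -22143/(6/(-8 - 1*1849 + 612) + 22598) = -22143/(6/(-8 - 1849 + 612) + 22598) = -22143/(6/(-1245) + 22598) = -22143/(6*(-1/1245) + 22598) = -22143/(-2/415 + 22598) = -22143/9378168/415 = -22143*415/9378168 = -3063115/3126056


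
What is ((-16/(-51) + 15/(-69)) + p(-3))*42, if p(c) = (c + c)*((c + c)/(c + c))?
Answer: -96950/391 ≈ -247.95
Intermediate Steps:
p(c) = 2*c (p(c) = (2*c)*((2*c)/((2*c))) = (2*c)*((2*c)*(1/(2*c))) = (2*c)*1 = 2*c)
((-16/(-51) + 15/(-69)) + p(-3))*42 = ((-16/(-51) + 15/(-69)) + 2*(-3))*42 = ((-16*(-1/51) + 15*(-1/69)) - 6)*42 = ((16/51 - 5/23) - 6)*42 = (113/1173 - 6)*42 = -6925/1173*42 = -96950/391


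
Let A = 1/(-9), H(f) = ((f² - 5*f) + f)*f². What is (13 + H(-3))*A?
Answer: -202/9 ≈ -22.444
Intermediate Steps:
H(f) = f²*(f² - 4*f) (H(f) = (f² - 4*f)*f² = f²*(f² - 4*f))
A = -⅑ ≈ -0.11111
(13 + H(-3))*A = (13 + (-3)³*(-4 - 3))*(-⅑) = (13 - 27*(-7))*(-⅑) = (13 + 189)*(-⅑) = 202*(-⅑) = -202/9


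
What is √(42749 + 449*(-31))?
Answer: 31*√30 ≈ 169.79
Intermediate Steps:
√(42749 + 449*(-31)) = √(42749 - 13919) = √28830 = 31*√30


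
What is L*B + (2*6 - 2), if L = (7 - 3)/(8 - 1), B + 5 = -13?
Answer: -2/7 ≈ -0.28571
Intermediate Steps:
B = -18 (B = -5 - 13 = -18)
L = 4/7 ≈ 0.57143
L*B + (2*6 - 2) = (4/7)*(-18) + (2*6 - 2) = -72/7 + (12 - 2) = -72/7 + 10 = -2/7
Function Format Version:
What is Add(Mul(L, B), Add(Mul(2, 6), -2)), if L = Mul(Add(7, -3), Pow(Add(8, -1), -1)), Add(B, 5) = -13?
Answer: Rational(-2, 7) ≈ -0.28571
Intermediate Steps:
B = -18 (B = Add(-5, -13) = -18)
L = Rational(4, 7) (L = Mul(4, Pow(7, -1)) = Mul(4, Rational(1, 7)) = Rational(4, 7) ≈ 0.57143)
Add(Mul(L, B), Add(Mul(2, 6), -2)) = Add(Mul(Rational(4, 7), -18), Add(Mul(2, 6), -2)) = Add(Rational(-72, 7), Add(12, -2)) = Add(Rational(-72, 7), 10) = Rational(-2, 7)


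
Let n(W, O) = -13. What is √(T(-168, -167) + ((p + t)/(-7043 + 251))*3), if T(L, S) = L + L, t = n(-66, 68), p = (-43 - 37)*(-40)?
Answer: I*√432362306/1132 ≈ 18.369*I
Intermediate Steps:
p = 3200 (p = -80*(-40) = 3200)
t = -13
T(L, S) = 2*L
√(T(-168, -167) + ((p + t)/(-7043 + 251))*3) = √(2*(-168) + ((3200 - 13)/(-7043 + 251))*3) = √(-336 + (3187/(-6792))*3) = √(-336 + (3187*(-1/6792))*3) = √(-336 - 3187/6792*3) = √(-336 - 3187/2264) = √(-763891/2264) = I*√432362306/1132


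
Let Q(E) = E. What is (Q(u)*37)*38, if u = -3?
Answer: -4218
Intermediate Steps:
(Q(u)*37)*38 = -3*37*38 = -111*38 = -4218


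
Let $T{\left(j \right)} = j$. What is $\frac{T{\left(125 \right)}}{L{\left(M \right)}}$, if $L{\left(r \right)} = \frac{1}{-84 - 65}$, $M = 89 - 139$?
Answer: $-18625$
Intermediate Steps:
$M = -50$ ($M = 89 - 139 = -50$)
$L{\left(r \right)} = - \frac{1}{149}$ ($L{\left(r \right)} = \frac{1}{-149} = - \frac{1}{149}$)
$\frac{T{\left(125 \right)}}{L{\left(M \right)}} = \frac{125}{- \frac{1}{149}} = 125 \left(-149\right) = -18625$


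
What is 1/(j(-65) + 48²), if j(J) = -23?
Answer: 1/2281 ≈ 0.00043840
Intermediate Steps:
1/(j(-65) + 48²) = 1/(-23 + 48²) = 1/(-23 + 2304) = 1/2281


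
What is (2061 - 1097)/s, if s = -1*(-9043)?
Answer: 964/9043 ≈ 0.10660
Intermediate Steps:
s = 9043
(2061 - 1097)/s = (2061 - 1097)/9043 = 964*(1/9043) = 964/9043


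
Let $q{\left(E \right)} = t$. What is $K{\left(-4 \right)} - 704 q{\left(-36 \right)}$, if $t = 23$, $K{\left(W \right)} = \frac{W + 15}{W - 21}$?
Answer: $- \frac{404811}{25} \approx -16192.0$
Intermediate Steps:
$K{\left(W \right)} = \frac{15 + W}{-21 + W}$
$q{\left(E \right)} = 23$
$K{\left(-4 \right)} - 704 q{\left(-36 \right)} = \frac{15 - 4}{-21 - 4} - 16192 = \frac{1}{-25} \cdot 11 - 16192 = \left(- \frac{1}{25}\right) 11 - 16192 = - \frac{11}{25} - 16192 = - \frac{404811}{25}$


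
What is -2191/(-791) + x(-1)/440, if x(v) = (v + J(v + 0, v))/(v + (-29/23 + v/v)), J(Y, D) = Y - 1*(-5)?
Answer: 3986083/1441880 ≈ 2.7645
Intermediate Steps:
J(Y, D) = 5 + Y (J(Y, D) = Y + 5 = 5 + Y)
x(v) = (5 + 2*v)/(-6/23 + v) (x(v) = (v + (5 + (v + 0)))/(v + (-29/23 + v/v)) = (v + (5 + v))/(v + (-29*1/23 + 1)) = (5 + 2*v)/(v + (-29/23 + 1)) = (5 + 2*v)/(v - 6/23) = (5 + 2*v)/(-6/23 + v))
-2191/(-791) + x(-1)/440 = -2191/(-791) + (23*(5 + 2*(-1))/(-6 + 23*(-1)))/440 = -2191*(-1/791) + (23*(5 - 2)/(-6 - 23))*(1/440) = 313/113 + (23*3/(-29))*(1/440) = 313/113 + (23*(-1/29)*3)*(1/440) = 313/113 - 69/29*1/440 = 313/113 - 69/12760 = 3986083/1441880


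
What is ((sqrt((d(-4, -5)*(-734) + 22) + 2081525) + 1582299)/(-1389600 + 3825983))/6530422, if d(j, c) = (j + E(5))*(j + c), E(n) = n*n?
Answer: 1582299/15910609143626 + 3*sqrt(246697)/15910609143626 ≈ 9.9543e-8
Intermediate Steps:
E(n) = n**2
d(j, c) = (25 + j)*(c + j) (d(j, c) = (j + 5**2)*(j + c) = (j + 25)*(c + j) = (25 + j)*(c + j))
((sqrt((d(-4, -5)*(-734) + 22) + 2081525) + 1582299)/(-1389600 + 3825983))/6530422 = ((sqrt((((-4)**2 + 25*(-5) + 25*(-4) - 5*(-4))*(-734) + 22) + 2081525) + 1582299)/(-1389600 + 3825983))/6530422 = ((sqrt(((16 - 125 - 100 + 20)*(-734) + 22) + 2081525) + 1582299)/2436383)*(1/6530422) = ((sqrt((-189*(-734) + 22) + 2081525) + 1582299)*(1/2436383))*(1/6530422) = ((sqrt((138726 + 22) + 2081525) + 1582299)*(1/2436383))*(1/6530422) = ((sqrt(138748 + 2081525) + 1582299)*(1/2436383))*(1/6530422) = ((sqrt(2220273) + 1582299)*(1/2436383))*(1/6530422) = ((3*sqrt(246697) + 1582299)*(1/2436383))*(1/6530422) = ((1582299 + 3*sqrt(246697))*(1/2436383))*(1/6530422) = (1582299/2436383 + 3*sqrt(246697)/2436383)*(1/6530422) = 1582299/15910609143626 + 3*sqrt(246697)/15910609143626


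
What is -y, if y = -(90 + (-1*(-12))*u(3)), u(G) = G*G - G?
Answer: 162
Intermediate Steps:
u(G) = G**2 - G
y = -162 (y = -(90 + (-1*(-12))*(3*(-1 + 3))) = -(90 + 12*(3*2)) = -(90 + 12*6) = -(90 + 72) = -1*162 = -162)
-y = -1*(-162) = 162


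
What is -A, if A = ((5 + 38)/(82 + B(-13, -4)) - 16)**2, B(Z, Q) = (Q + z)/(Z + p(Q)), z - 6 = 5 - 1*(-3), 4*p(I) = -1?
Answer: -4437824689/18541636 ≈ -239.34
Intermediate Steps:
p(I) = -1/4 (p(I) = (1/4)*(-1) = -1/4)
z = 14 (z = 6 + (5 - 1*(-3)) = 6 + (5 + 3) = 6 + 8 = 14)
B(Z, Q) = (14 + Q)/(-1/4 + Z) (B(Z, Q) = (Q + 14)/(Z - 1/4) = (14 + Q)/(-1/4 + Z))
A = 4437824689/18541636 (A = ((5 + 38)/(82 + 4*(14 - 4)/(-1 + 4*(-13))) - 16)**2 = (43/(82 + 4*10/(-1 - 52)) - 16)**2 = (43/(82 + 4*10/(-53)) - 16)**2 = (43/(82 + 4*(-1/53)*10) - 16)**2 = (43/(82 - 40/53) - 16)**2 = (43/(4306/53) - 16)**2 = (43*(53/4306) - 16)**2 = (2279/4306 - 16)**2 = (-66617/4306)**2 = 4437824689/18541636 ≈ 239.34)
-A = -1*4437824689/18541636 = -4437824689/18541636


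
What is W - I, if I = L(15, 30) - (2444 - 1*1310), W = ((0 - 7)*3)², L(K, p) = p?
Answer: 1545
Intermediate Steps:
W = 441 (W = (-7*3)² = (-21)² = 441)
I = -1104 (I = 30 - (2444 - 1*1310) = 30 - (2444 - 1310) = 30 - 1*1134 = 30 - 1134 = -1104)
W - I = 441 - 1*(-1104) = 441 + 1104 = 1545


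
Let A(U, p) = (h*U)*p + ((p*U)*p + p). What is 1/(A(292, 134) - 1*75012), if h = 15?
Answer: 1/5755194 ≈ 1.7376e-7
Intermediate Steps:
A(U, p) = p + U*p² + 15*U*p (A(U, p) = (15*U)*p + ((p*U)*p + p) = 15*U*p + ((U*p)*p + p) = 15*U*p + (U*p² + p) = 15*U*p + (p + U*p²) = p + U*p² + 15*U*p)
1/(A(292, 134) - 1*75012) = 1/(134*(1 + 15*292 + 292*134) - 1*75012) = 1/(134*(1 + 4380 + 39128) - 75012) = 1/(134*43509 - 75012) = 1/(5830206 - 75012) = 1/5755194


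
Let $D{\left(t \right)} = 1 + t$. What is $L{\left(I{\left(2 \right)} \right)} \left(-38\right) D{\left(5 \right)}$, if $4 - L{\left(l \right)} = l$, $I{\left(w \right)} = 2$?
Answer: $-456$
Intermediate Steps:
$L{\left(l \right)} = 4 - l$
$L{\left(I{\left(2 \right)} \right)} \left(-38\right) D{\left(5 \right)} = \left(4 - 2\right) \left(-38\right) \left(1 + 5\right) = \left(4 - 2\right) \left(-38\right) 6 = 2 \left(-38\right) 6 = \left(-76\right) 6 = -456$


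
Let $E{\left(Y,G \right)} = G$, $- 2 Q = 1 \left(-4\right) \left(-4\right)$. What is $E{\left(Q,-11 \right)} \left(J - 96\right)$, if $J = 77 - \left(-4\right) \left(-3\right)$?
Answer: $341$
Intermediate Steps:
$Q = -8$ ($Q = - \frac{1 \left(-4\right) \left(-4\right)}{2} = - \frac{\left(-4\right) \left(-4\right)}{2} = \left(- \frac{1}{2}\right) 16 = -8$)
$J = 65$ ($J = 77 - 12 = 65$)
$E{\left(Q,-11 \right)} \left(J - 96\right) = - 11 \left(65 - 96\right) = \left(-11\right) \left(-31\right) = 341$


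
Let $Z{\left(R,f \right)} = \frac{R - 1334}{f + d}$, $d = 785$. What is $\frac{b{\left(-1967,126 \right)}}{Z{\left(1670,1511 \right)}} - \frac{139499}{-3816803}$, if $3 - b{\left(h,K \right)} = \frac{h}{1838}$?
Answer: $\frac{1172232027935}{42091703484} \approx 27.849$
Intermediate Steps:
$b{\left(h,K \right)} = 3 - \frac{h}{1838}$
$Z{\left(R,f \right)} = \frac{-1334 + R}{785 + f}$ ($Z{\left(R,f \right)} = \frac{R - 1334}{f + 785} = \frac{-1334 + R}{785 + f}$)
$\frac{b{\left(-1967,126 \right)}}{Z{\left(1670,1511 \right)}} - \frac{139499}{-3816803} = \frac{3 - - \frac{1967}{1838}}{\frac{1}{785 + 1511} \left(-1334 + 1670\right)} - \frac{139499}{-3816803} = \frac{3 + \frac{1967}{1838}}{\frac{1}{2296} \cdot 336} - - \frac{139499}{3816803} = \frac{7481}{1838 \cdot \frac{1}{2296} \cdot 336} + \frac{139499}{3816803} = \frac{7481}{1838 \cdot \frac{6}{41}} + \frac{139499}{3816803} = \frac{7481}{1838} \cdot \frac{41}{6} + \frac{139499}{3816803} = \frac{306721}{11028} + \frac{139499}{3816803} = \frac{1172232027935}{42091703484}$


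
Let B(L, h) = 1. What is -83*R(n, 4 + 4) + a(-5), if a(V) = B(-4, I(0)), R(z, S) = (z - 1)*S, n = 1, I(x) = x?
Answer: 1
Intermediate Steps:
R(z, S) = S*(-1 + z) (R(z, S) = (-1 + z)*S = S*(-1 + z))
a(V) = 1
-83*R(n, 4 + 4) + a(-5) = -83*(4 + 4)*(-1 + 1) + 1 = -664*0 + 1 = -83*0 + 1 = 0 + 1 = 1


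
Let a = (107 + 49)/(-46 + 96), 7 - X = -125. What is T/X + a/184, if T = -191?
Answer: -54269/37950 ≈ -1.4300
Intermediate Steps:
X = 132 (X = 7 - 1*(-125) = 7 + 125 = 132)
a = 78/25 (a = 156/50 = 156*(1/50) = 78/25 ≈ 3.1200)
T/X + a/184 = -191/132 + (78/25)/184 = -191*1/132 + (78/25)*(1/184) = -191/132 + 39/2300 = -54269/37950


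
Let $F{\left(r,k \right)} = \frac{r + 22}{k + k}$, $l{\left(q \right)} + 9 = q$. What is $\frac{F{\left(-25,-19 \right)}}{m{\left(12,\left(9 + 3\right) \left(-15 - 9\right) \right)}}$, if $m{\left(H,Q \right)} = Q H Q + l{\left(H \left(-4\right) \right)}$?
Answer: $\frac{1}{12606766} \approx 7.9322 \cdot 10^{-8}$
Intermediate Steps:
$l{\left(q \right)} = -9 + q$
$m{\left(H,Q \right)} = -9 - 4 H + H Q^{2}$ ($m{\left(H,Q \right)} = Q H Q + \left(-9 + H \left(-4\right)\right) = H Q Q - \left(9 + 4 H\right) = H Q^{2} - \left(9 + 4 H\right) = -9 - 4 H + H Q^{2}$)
$F{\left(r,k \right)} = \frac{22 + r}{2 k}$
$\frac{F{\left(-25,-19 \right)}}{m{\left(12,\left(9 + 3\right) \left(-15 - 9\right) \right)}} = \frac{\frac{1}{2} \frac{1}{-19} \left(22 - 25\right)}{-9 - 48 + 12 \left(\left(9 + 3\right) \left(-15 - 9\right)\right)^{2}} = \frac{\frac{1}{2} \left(- \frac{1}{19}\right) \left(-3\right)}{-9 - 48 + 12 \left(12 \left(-24\right)\right)^{2}} = \frac{3}{38 \left(-9 - 48 + 12 \left(-288\right)^{2}\right)} = \frac{3}{38 \left(-9 - 48 + 12 \cdot 82944\right)} = \frac{3}{38 \left(-9 - 48 + 995328\right)} = \frac{3}{38 \cdot 995271} = \frac{3}{38} \cdot \frac{1}{995271} = \frac{1}{12606766}$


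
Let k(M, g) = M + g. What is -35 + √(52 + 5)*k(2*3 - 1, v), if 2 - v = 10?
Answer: -35 - 3*√57 ≈ -57.649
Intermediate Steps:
v = -8 (v = 2 - 1*10 = 2 - 10 = -8)
-35 + √(52 + 5)*k(2*3 - 1, v) = -35 + √(52 + 5)*((2*3 - 1) - 8) = -35 + √57*((6 - 1) - 8) = -35 + √57*(5 - 8) = -35 + √57*(-3) = -35 - 3*√57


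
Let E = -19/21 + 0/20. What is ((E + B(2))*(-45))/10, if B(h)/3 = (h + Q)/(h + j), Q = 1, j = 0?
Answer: -453/28 ≈ -16.179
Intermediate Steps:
B(h) = 3*(1 + h)/h (B(h) = 3*((h + 1)/(h + 0)) = 3*((1 + h)/h) = 3*(1 + h)/h)
E = -19/21 (E = -19*1/21 + 0*(1/20) = -19/21 + 0 = -19/21 ≈ -0.90476)
((E + B(2))*(-45))/10 = ((-19/21 + (3 + 3/2))*(-45))/10 = ((-19/21 + 9/2)*(-45))/10 = ((151/42)*(-45))/10 = (1/10)*(-2265/14) = -453/28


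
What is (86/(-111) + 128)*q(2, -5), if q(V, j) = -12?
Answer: -56488/37 ≈ -1526.7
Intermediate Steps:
(86/(-111) + 128)*q(2, -5) = (86/(-111) + 128)*(-12) = (86*(-1/111) + 128)*(-12) = (-86/111 + 128)*(-12) = (14122/111)*(-12) = -56488/37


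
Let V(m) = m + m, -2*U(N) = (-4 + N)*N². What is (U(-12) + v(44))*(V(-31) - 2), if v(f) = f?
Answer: -76544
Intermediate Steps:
U(N) = -N²*(-4 + N)/2 (U(N) = -(-4 + N)*N²/2 = -N²*(-4 + N)/2)
V(m) = 2*m
(U(-12) + v(44))*(V(-31) - 2) = ((½)*(-12)²*(4 - 1*(-12)) + 44)*(2*(-31) - 2) = ((½)*144*(4 + 12) + 44)*(-62 - 2) = ((½)*144*16 + 44)*(-64) = (1152 + 44)*(-64) = 1196*(-64) = -76544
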